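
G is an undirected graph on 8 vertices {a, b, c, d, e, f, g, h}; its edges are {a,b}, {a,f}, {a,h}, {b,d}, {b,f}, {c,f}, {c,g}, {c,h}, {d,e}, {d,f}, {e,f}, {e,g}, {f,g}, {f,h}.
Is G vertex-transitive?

Vertex f is the only vertex of degree 7, so every automorphism fixes it; G is not vertex-transitive.

No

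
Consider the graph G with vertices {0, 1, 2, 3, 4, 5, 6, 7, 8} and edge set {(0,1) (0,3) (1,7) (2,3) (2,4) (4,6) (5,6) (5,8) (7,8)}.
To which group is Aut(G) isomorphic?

Every vertex has degree 2 and the graph is connected, so G is the 9-cycle C_9. C_9 has 9 rotations and 9 reflections, so Aut(C_9) ≅ D_9 of order 18.

the dihedral group of order 18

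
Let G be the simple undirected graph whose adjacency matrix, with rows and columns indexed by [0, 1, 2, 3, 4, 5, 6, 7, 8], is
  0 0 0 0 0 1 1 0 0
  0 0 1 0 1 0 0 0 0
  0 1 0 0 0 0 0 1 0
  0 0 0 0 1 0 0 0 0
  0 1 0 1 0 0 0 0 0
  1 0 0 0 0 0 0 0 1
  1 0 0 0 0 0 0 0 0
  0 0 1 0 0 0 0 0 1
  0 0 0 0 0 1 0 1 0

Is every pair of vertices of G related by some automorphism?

Automorphisms preserve degree, but G has vertices of degree 1 and vertices of degree 2; no automorphism maps one to the other, so G is not vertex-transitive.

No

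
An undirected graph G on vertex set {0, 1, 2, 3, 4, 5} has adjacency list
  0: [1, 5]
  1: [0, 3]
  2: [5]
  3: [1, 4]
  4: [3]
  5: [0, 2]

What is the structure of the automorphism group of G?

The degree sequence is [2, 2, 1, 2, 1, 2]; the two degree-1 vertices 2 and 4 are the ends of a path, so G = P_6. The only nontrivial automorphism of a path is the end-to-end reflection, so Aut(G) ≅ Z_2.

C_2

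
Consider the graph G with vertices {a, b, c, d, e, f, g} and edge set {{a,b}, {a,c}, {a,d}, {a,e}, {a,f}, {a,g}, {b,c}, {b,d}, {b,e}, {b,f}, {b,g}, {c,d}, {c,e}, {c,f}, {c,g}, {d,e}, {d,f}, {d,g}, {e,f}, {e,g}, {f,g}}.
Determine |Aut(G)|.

All 7 vertices are pairwise adjacent: G = K_7. Every bijection on the vertex set is an automorphism of K_7; hence Aut(K_7) ≅ S_7, order 5040.

5040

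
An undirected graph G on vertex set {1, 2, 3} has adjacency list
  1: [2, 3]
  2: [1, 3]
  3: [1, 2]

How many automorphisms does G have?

All 3 vertices are pairwise adjacent: G = K_3. Any permutation of the 3 vertices preserves K_3, so Aut(K_3) = S_3 of order 3! = 6.

6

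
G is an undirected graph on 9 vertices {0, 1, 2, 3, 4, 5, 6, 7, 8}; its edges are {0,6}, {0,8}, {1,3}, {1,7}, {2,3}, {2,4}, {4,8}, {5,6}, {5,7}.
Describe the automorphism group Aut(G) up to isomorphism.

G is 2-regular and connected on 9 vertices, i.e. the cycle C_9. The automorphisms of the 9-cycle are exactly the symmetries of a regular 9-gon: the dihedral group D_9, |D_9| = 18.

D_9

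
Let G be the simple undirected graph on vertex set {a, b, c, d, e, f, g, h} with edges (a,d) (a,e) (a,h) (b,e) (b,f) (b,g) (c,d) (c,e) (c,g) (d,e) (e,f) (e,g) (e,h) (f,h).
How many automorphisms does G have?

Vertex e is the unique vertex of degree 7; the remaining 7 vertices each have degree 3 and induce a cycle, so G is the wheel on 8 vertices with hub e. Every automorphism fixes the hub and acts on the rim 7-cycle, so Aut(G) ≅ Aut(C_7) = D_7 of order 14.

14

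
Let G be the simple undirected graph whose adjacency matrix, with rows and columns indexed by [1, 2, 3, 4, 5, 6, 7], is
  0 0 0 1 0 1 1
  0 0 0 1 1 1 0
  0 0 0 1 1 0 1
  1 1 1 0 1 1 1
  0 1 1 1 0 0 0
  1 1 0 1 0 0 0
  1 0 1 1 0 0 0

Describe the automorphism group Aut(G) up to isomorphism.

Vertex 4 is the unique vertex of degree 6; the remaining 6 vertices each have degree 3 and induce a cycle, so G is the wheel on 7 vertices with hub 4. With the hub fixed, the remaining symmetry is that of the rim cycle C_6, giving the dihedral group D_6.

D_6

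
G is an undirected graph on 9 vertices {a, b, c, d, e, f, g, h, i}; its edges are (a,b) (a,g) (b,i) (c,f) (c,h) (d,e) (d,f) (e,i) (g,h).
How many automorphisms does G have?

G is 2-regular and connected on 9 vertices, i.e. the cycle C_9. C_9 has 9 rotations and 9 reflections, so Aut(C_9) ≅ D_9 of order 18.

18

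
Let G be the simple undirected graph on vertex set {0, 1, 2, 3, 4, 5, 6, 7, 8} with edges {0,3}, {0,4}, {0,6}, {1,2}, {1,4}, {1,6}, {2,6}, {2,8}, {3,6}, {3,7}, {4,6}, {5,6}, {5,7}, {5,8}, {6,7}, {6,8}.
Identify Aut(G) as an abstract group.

the dihedral group of order 16

Vertex 6 is the unique vertex of degree 8; the remaining 8 vertices each have degree 3 and induce a cycle, so G is the wheel on 9 vertices with hub 6. With the hub fixed, the remaining symmetry is that of the rim cycle C_8, giving the dihedral group D_8.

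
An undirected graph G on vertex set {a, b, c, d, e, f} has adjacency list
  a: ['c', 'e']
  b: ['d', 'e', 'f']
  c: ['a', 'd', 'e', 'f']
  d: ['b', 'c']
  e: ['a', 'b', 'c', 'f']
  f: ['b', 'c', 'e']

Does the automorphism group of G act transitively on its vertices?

Automorphisms preserve degree, but G has vertices of degree 2 and vertices of degree 4; no automorphism maps one to the other, so G is not vertex-transitive.

No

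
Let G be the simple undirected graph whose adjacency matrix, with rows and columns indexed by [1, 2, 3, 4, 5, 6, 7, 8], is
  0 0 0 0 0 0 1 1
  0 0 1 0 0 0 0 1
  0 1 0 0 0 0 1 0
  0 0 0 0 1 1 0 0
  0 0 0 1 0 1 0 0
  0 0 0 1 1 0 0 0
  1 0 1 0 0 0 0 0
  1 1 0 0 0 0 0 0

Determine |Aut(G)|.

60

G has two connected components, {1, 2, 3, 7, 8} and {4, 5, 6}; each is 2-regular, so G = C_5 ⊔ C_3. The components are non-isomorphic (different sizes), so Aut(G) = Aut(C_3) × Aut(C_5) = D_3 × D_5 of order 6·10 = 60.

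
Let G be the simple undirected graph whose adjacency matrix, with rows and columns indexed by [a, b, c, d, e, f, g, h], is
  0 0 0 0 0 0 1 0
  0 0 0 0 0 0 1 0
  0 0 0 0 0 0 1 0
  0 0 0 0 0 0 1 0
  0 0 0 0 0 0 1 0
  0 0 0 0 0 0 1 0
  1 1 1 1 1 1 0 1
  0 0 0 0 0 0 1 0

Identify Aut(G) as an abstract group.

S_7

Vertex g has degree 7 and every other vertex has degree 1, so G is the star K_{1,7} with centre g. Any automorphism fixes the centre and permutes the 7 leaves freely, so Aut(G) ≅ S_7 of order 7! = 5040.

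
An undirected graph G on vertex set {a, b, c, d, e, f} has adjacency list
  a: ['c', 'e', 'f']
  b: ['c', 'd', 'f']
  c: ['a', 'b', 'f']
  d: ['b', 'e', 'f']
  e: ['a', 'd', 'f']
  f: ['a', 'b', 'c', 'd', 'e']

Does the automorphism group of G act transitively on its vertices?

No

Vertex f is the only vertex of degree 5, so every automorphism fixes it; G is not vertex-transitive.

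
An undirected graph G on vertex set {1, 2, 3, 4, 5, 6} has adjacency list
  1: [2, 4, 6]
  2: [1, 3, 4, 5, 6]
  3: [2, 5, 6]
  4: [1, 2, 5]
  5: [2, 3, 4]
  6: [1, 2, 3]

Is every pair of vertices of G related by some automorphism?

No

Vertex 2 is the only vertex of degree 5, so every automorphism fixes it; G is not vertex-transitive.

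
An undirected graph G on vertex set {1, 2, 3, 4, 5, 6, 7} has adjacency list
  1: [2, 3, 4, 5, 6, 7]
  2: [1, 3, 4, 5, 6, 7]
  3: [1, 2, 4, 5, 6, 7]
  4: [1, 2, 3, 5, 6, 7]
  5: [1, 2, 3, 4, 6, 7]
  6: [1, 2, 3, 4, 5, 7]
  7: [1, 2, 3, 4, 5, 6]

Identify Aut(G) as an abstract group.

All 7 vertices are pairwise adjacent: G = K_7. Any permutation of the 7 vertices preserves K_7, so Aut(K_7) = S_7 of order 7! = 5040.

S_7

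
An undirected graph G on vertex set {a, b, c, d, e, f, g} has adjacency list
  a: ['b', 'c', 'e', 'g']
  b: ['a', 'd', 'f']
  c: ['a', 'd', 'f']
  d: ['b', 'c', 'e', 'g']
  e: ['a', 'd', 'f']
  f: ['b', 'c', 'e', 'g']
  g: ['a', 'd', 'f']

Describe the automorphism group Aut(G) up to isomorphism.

The vertices split by degree into {a, d, f} (degree 4) and {b, c, e, g} (degree 3); every edge runs between the two parts, so G is the complete bipartite graph K_{3,4}. The parts have unequal sizes, so no automorphism swaps them; each part is permuted independently, giving S_4 × S_3 of order 4!·3! = 144.

S_4 × S_3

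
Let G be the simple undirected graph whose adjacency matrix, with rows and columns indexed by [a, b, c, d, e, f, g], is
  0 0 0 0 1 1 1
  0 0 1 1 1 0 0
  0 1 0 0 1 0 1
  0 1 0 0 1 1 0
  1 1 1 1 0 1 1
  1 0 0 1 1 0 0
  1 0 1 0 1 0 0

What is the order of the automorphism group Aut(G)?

12

Vertex e is the unique vertex of degree 6; the remaining 6 vertices each have degree 3 and induce a cycle, so G is the wheel on 7 vertices with hub e. Every automorphism fixes the hub and acts on the rim 6-cycle, so Aut(G) ≅ Aut(C_6) = D_6 of order 12.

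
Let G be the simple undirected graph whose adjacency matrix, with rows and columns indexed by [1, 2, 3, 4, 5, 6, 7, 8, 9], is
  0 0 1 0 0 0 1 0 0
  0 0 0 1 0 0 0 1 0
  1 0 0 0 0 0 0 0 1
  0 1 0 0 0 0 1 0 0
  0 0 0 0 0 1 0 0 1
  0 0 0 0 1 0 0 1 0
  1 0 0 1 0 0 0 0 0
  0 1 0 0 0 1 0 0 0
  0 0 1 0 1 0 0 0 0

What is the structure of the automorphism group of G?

Every vertex has degree 2 and the graph is connected, so G is the 9-cycle C_9. C_9 has 9 rotations and 9 reflections, so Aut(C_9) ≅ D_9 of order 18.

the dihedral group of order 18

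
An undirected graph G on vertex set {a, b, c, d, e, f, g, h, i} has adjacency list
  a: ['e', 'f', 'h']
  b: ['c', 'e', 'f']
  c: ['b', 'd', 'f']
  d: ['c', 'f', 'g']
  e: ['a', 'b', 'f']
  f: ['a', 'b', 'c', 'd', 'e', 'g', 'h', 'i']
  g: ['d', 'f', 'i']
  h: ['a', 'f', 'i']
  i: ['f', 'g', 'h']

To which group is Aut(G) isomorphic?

the dihedral group of order 16

Vertex f is the unique vertex of degree 8; the remaining 8 vertices each have degree 3 and induce a cycle, so G is the wheel on 9 vertices with hub f. Every automorphism fixes the hub and acts on the rim 8-cycle, so Aut(G) ≅ Aut(C_8) = D_8 of order 16.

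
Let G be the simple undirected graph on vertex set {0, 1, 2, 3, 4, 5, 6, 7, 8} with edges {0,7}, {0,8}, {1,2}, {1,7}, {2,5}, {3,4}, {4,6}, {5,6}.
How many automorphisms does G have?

2

The degree sequence is [2, 2, 2, 1, 2, 2, 2, 2, 1]; the two degree-1 vertices 3 and 8 are the ends of a path, so G = P_9. The only nontrivial automorphism of a path is the end-to-end reflection, so Aut(G) ≅ Z_2.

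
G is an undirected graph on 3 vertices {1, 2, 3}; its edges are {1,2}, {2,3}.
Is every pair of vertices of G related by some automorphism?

Vertex 2 is the only vertex of degree 2, so every automorphism fixes it; G is not vertex-transitive.

No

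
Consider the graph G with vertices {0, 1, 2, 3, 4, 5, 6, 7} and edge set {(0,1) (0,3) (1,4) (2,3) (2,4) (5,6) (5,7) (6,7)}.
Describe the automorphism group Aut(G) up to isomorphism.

D_3 × D_5

G has two connected components, {0, 1, 2, 3, 4} and {5, 6, 7}; each is 2-regular, so G = C_5 ⊔ C_3. The components are non-isomorphic (different sizes), so Aut(G) = Aut(C_3) × Aut(C_5) = D_3 × D_5 of order 6·10 = 60.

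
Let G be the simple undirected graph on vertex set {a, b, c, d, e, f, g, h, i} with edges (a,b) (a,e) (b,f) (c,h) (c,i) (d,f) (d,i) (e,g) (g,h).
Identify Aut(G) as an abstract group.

Every vertex has degree 2 and the graph is connected, so G is the 9-cycle C_9. The automorphisms of the 9-cycle are exactly the symmetries of a regular 9-gon: the dihedral group D_9, |D_9| = 18.

the dihedral group of order 18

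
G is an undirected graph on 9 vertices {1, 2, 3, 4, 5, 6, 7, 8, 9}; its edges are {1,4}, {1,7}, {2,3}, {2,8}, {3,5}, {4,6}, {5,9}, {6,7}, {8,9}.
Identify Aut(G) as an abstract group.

G has two connected components, {2, 3, 5, 8, 9} and {1, 4, 6, 7}; each is 2-regular, so G = C_5 ⊔ C_4. The components are non-isomorphic (different sizes), so Aut(G) = Aut(C_4) × Aut(C_5) = D_4 × D_5 of order 8·10 = 80.

D_4 × D_5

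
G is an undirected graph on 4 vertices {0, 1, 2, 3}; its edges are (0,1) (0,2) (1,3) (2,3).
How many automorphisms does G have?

8

G is 2-regular and connected on 4 vertices, i.e. the cycle C_4. The automorphisms of the 4-cycle are exactly the symmetries of a regular 4-gon: the dihedral group D_4, |D_4| = 8.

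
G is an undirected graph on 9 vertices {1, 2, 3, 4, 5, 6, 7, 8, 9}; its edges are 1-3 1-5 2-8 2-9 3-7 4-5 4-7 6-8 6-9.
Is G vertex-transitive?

G has two connected components, {1, 3, 4, 5, 7} and {2, 6, 8, 9}; each is 2-regular, so G = C_5 ⊔ C_4. The orbit of 1 under Aut(G) is {1, 3, 4, 5, 7}, which does not contain 2, so G is not vertex-transitive.

No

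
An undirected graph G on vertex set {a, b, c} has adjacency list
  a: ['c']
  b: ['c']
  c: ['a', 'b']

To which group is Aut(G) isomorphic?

The degree sequence is [1, 1, 2]; the two degree-1 vertices a and b are the ends of a path, so G = P_3. The only nontrivial automorphism of a path is the end-to-end reflection, so Aut(G) ≅ Z_2.

the cyclic group of order 2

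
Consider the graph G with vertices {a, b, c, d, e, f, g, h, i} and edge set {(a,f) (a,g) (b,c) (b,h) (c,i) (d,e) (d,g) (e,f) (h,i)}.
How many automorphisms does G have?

80

G has two connected components, {a, d, e, f, g} and {b, c, h, i}; each is 2-regular, so G = C_5 ⊔ C_4. No automorphism exchanges components of different sizes, hence Aut(G) is the direct product D_5 × D_4, order 80.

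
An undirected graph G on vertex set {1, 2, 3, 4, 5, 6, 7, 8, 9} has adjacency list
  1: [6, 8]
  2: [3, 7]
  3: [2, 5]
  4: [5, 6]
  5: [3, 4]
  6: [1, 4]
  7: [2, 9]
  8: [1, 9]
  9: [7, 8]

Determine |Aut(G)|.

18

Every vertex has degree 2 and the graph is connected, so G is the 9-cycle C_9. The automorphisms of the 9-cycle are exactly the symmetries of a regular 9-gon: the dihedral group D_9, |D_9| = 18.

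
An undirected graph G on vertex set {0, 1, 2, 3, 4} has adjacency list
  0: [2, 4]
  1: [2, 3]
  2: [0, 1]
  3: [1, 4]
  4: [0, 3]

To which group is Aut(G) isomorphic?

Every vertex has degree 2 and the graph is connected, so G is the 5-cycle C_5. C_5 has 5 rotations and 5 reflections, so Aut(C_5) ≅ D_5 of order 10.

the dihedral group of order 10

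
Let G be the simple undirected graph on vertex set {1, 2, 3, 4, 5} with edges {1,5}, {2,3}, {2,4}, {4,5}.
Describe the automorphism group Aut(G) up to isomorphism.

C_2

The degree sequence is [1, 2, 1, 2, 2]; the two degree-1 vertices 1 and 3 are the ends of a path, so G = P_5. A path has exactly one nontrivial symmetry — reversal — giving Aut(G) of order 2.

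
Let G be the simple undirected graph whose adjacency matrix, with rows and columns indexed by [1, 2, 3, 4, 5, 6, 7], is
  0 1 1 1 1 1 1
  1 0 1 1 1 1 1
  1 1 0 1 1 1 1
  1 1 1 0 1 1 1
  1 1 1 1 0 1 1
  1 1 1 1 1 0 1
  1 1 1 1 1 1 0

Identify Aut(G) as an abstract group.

Every vertex has degree 6, so G is the complete graph K_7. Every bijection on the vertex set is an automorphism of K_7; hence Aut(K_7) ≅ S_7, order 5040.

the symmetric group on 7 letters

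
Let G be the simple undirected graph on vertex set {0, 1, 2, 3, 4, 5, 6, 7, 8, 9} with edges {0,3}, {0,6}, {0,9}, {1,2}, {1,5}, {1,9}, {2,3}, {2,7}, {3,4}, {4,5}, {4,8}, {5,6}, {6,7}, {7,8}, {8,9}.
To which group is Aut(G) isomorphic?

G is 3-regular on 10 vertices with no triangles and no 4-cycles (girth 5): this is the Petersen graph. Viewing the Petersen graph as the Kneser graph K(5,2) — vertices are 2-subsets of {1,…,5}, edges join disjoint pairs — its automorphisms are exactly the permutations of the 5-element set, so Aut ≅ S_5 of order 120.

the symmetric group S_5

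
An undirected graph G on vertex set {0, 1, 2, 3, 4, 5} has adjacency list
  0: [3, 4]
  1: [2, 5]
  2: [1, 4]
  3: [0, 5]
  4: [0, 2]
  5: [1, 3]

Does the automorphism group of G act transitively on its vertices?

G is 2-regular and connected on 6 vertices, i.e. the cycle C_6. C_6 has 6 rotations and 6 reflections, so Aut(C_6) ≅ D_6 of order 12. Under this action every vertex can be carried to every other, so G is vertex-transitive.

Yes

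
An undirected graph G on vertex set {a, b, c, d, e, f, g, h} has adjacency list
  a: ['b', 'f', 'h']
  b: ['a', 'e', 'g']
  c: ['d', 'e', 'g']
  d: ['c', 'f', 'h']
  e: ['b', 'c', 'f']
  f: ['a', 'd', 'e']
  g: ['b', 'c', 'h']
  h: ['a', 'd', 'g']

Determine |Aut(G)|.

G is 3-regular and bipartite on 2^3 = 8 vertices with girth 4; it is the hypercube graph Q_3. The symmetry group of the 3-cube is the hyperoctahedral group B_3 = Z_2 ≀ S_3, of order 2^3·3! = 48.

48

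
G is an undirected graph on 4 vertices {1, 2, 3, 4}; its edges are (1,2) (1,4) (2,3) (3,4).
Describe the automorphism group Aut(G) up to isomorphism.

the dihedral group of order 8

Every vertex has degree 2 and the graph is connected, so G is the 4-cycle C_4. The automorphisms of the 4-cycle are exactly the symmetries of a regular 4-gon: the dihedral group D_4, |D_4| = 8.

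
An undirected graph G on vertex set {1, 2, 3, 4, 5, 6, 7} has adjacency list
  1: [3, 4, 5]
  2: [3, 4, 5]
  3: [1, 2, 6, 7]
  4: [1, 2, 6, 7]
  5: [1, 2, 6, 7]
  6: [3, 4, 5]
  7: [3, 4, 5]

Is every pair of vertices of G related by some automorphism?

No

Automorphisms preserve degree, but G has vertices of degree 3 and vertices of degree 4; no automorphism maps one to the other, so G is not vertex-transitive.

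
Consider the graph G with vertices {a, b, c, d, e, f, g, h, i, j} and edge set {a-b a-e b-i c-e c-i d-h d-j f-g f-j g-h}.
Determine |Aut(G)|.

G has two connected components, {d, f, g, h, j} and {a, b, c, e, i}; each is 2-regular, so G = C_5 ⊔ C_5. Aut of a disjoint union of two copies of C_5 is the wreath product D_5 ≀ Z_2, of order 2·10² = 200.

200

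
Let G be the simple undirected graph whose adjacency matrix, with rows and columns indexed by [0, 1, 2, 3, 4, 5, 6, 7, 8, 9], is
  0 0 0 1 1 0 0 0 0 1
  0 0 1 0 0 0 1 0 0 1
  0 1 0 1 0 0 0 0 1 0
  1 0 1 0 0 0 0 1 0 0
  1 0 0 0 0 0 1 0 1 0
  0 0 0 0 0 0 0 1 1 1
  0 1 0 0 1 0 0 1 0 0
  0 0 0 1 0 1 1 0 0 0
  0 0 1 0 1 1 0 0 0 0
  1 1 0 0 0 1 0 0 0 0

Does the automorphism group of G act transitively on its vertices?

Yes

G is 3-regular on 10 vertices with no triangles and no 4-cycles (girth 5): this is the Petersen graph. Viewing the Petersen graph as the Kneser graph K(5,2) — vertices are 2-subsets of {1,…,5}, edges join disjoint pairs — its automorphisms are exactly the permutations of the 5-element set, so Aut ≅ S_5 of order 120. Under this action every vertex can be carried to every other, so G is vertex-transitive.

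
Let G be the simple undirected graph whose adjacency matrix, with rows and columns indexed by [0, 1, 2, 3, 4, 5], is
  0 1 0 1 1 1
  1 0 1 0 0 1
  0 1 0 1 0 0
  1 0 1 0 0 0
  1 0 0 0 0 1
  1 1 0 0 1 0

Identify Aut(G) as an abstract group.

The degree sequence is [4, 3, 2, 2, 2, 3]. Checking the degree-preserving permutations of the vertex set shows that none except the identity preserves every edge, so Aut(G) is trivial.

1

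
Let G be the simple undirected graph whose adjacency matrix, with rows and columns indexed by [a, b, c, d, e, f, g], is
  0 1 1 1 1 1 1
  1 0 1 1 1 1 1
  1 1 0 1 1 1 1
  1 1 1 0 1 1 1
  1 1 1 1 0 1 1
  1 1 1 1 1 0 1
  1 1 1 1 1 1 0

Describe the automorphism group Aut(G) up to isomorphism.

S_7

Every vertex has degree 6, so G is the complete graph K_7. Every bijection on the vertex set is an automorphism of K_7; hence Aut(K_7) ≅ S_7, order 5040.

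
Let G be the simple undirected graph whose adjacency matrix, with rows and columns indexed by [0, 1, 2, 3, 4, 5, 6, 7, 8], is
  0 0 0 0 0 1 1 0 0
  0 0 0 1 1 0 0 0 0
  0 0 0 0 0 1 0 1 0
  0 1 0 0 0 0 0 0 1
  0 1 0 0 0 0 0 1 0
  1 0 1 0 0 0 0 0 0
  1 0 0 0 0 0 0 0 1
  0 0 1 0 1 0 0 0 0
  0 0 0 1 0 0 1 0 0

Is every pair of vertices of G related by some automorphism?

Yes

G is 2-regular and connected on 9 vertices, i.e. the cycle C_9. C_9 has 9 rotations and 9 reflections, so Aut(C_9) ≅ D_9 of order 18. Under this action every vertex can be carried to every other, so G is vertex-transitive.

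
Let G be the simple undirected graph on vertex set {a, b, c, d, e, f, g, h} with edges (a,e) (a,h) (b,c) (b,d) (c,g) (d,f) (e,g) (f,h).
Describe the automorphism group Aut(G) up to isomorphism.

the dihedral group of order 16

G is 2-regular and connected on 8 vertices, i.e. the cycle C_8. The automorphisms of the 8-cycle are exactly the symmetries of a regular 8-gon: the dihedral group D_8, |D_8| = 16.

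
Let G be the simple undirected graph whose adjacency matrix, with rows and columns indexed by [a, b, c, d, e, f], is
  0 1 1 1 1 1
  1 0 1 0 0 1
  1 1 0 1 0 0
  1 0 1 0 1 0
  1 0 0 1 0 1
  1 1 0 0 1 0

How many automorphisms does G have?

10

Vertex a is the unique vertex of degree 5; the remaining 5 vertices each have degree 3 and induce a cycle, so G is the wheel on 6 vertices with hub a. With the hub fixed, the remaining symmetry is that of the rim cycle C_5, giving the dihedral group D_5.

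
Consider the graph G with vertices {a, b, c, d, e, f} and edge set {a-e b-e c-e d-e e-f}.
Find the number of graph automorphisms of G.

Vertex e has degree 5 and every other vertex has degree 1, so G is the star K_{1,5} with centre e. The 5 leaves are pairwise interchangeable while the centre is fixed, giving Aut(G) = S_5.

120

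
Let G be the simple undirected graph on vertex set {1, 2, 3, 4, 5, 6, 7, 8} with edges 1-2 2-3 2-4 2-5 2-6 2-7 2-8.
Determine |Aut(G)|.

5040

Vertex 2 has degree 7 and every other vertex has degree 1, so G is the star K_{1,7} with centre 2. The 7 leaves are pairwise interchangeable while the centre is fixed, giving Aut(G) = S_7.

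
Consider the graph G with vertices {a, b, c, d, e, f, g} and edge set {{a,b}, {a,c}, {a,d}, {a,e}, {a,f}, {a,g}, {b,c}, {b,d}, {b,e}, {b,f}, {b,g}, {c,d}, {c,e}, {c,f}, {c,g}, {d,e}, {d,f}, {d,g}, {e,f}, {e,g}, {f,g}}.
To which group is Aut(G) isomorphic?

the symmetric group on 7 letters

All 7 vertices are pairwise adjacent: G = K_7. Every bijection on the vertex set is an automorphism of K_7; hence Aut(K_7) ≅ S_7, order 5040.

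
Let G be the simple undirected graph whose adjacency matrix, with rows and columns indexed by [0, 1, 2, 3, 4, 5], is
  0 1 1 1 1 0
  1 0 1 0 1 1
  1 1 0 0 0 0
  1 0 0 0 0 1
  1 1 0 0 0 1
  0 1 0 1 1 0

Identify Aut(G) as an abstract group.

the trivial group

Degrees alone do not determine every vertex (e.g. 0 and 1 both have degree 4), but their neighbour-degree multisets differ: N(0) has degrees [2, 2, 3, 4] while N(1) has degrees [2, 3, 3, 4]. Repeating this refinement separates all vertices, so the only automorphism is the identity.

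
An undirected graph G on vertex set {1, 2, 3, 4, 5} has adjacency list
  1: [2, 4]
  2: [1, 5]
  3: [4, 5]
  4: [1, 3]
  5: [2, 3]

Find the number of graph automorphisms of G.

10

Every vertex has degree 2 and the graph is connected, so G is the 5-cycle C_5. The automorphisms of the 5-cycle are exactly the symmetries of a regular 5-gon: the dihedral group D_5, |D_5| = 10.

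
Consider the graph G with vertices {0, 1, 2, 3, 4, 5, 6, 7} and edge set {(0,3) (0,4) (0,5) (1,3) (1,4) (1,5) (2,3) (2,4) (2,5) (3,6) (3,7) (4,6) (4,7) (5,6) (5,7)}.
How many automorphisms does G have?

The vertices split by degree into {3, 4, 5} (degree 5) and {0, 1, 2, 6, 7} (degree 3); every edge runs between the two parts, so G is the complete bipartite graph K_{3,5}. Automorphisms preserve the bipartition setwise (since the parts differ in size) and act as S_3 × S_5 within it; |Aut| = 720.

720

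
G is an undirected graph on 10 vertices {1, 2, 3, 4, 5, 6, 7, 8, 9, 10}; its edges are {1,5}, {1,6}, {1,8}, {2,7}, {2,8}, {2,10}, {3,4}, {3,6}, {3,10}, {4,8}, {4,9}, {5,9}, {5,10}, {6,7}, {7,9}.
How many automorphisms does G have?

120

G is 3-regular on 10 vertices with no triangles and no 4-cycles (girth 5): this is the Petersen graph. Viewing the Petersen graph as the Kneser graph K(5,2) — vertices are 2-subsets of {1,…,5}, edges join disjoint pairs — its automorphisms are exactly the permutations of the 5-element set, so Aut ≅ S_5 of order 120.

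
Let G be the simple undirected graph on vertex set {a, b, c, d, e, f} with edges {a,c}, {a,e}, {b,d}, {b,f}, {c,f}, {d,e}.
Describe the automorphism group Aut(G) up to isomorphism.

Every vertex has degree 2 and the graph is connected, so G is the 6-cycle C_6. C_6 has 6 rotations and 6 reflections, so Aut(C_6) ≅ D_6 of order 12.

the dihedral group of order 12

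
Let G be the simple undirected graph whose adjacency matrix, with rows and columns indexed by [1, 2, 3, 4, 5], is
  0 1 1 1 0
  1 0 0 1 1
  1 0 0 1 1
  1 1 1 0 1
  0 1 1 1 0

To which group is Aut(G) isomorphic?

D_4

Vertex 4 is the unique vertex of degree 4; the remaining 4 vertices each have degree 3 and induce a cycle, so G is the wheel on 5 vertices with hub 4. With the hub fixed, the remaining symmetry is that of the rim cycle C_4, giving the dihedral group D_4.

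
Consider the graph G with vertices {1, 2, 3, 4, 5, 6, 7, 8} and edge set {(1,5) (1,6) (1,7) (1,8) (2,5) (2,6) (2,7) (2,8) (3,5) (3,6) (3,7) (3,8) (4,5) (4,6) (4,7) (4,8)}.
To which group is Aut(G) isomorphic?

G is 4-regular and bipartite with parts {1, 2, 3, 4} and {5, 6, 7, 8} (each part is independent and every cross-pair is an edge), so G = K_{4,4}. Aut(K_{4,4}) is the wreath product S_4 ≀ Z_2: permute within each part, then optionally swap the parts; |Aut| = 2·(4!)² = 1152.

S_4 ≀ Z_2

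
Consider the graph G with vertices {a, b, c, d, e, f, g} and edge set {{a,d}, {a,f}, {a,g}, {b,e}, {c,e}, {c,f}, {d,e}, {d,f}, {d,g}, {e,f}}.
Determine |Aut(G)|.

1

The degree sequence is [3, 1, 2, 4, 4, 4, 2]. Checking the degree-preserving permutations of the vertex set shows that none except the identity preserves every edge, so Aut(G) is trivial.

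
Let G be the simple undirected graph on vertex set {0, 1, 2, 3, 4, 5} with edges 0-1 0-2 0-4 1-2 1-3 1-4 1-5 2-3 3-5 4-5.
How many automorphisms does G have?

Vertex 1 is the unique vertex of degree 5; the remaining 5 vertices each have degree 3 and induce a cycle, so G is the wheel on 6 vertices with hub 1. Every automorphism fixes the hub and acts on the rim 5-cycle, so Aut(G) ≅ Aut(C_5) = D_5 of order 10.

10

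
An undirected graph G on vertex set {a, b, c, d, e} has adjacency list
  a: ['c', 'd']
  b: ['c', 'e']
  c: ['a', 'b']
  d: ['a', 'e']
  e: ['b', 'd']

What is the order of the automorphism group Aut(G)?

10

Every vertex has degree 2 and the graph is connected, so G is the 5-cycle C_5. The automorphisms of the 5-cycle are exactly the symmetries of a regular 5-gon: the dihedral group D_5, |D_5| = 10.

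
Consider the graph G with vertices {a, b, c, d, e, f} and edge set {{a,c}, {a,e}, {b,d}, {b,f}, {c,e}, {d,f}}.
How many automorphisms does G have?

72

G has two connected components, {a, c, e} and {b, d, f}; each is 2-regular, so G = C_3 ⊔ C_3. With two isomorphic components, Aut(G) = Aut(C_3) ≀ S_2 = (D_3 × D_3) ⋊ Z_2: permute each cycle by D_3, then optionally swap the two cycles. Order 2·(2·3)² = 72.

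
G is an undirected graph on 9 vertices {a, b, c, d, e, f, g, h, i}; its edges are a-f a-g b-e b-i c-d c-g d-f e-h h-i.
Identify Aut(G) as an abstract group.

G has two connected components, {a, c, d, f, g} and {b, e, h, i}; each is 2-regular, so G = C_5 ⊔ C_4. No automorphism exchanges components of different sizes, hence Aut(G) is the direct product D_4 × D_5, order 80.

D_4 × D_5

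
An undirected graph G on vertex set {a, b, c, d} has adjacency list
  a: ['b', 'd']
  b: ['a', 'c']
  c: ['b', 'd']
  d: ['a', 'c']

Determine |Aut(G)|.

8

G is 2-regular and bipartite on 2^2 = 4 vertices with girth 4; it is the hypercube graph Q_2. The symmetry group of the 2-cube is the hyperoctahedral group B_2 = Z_2 ≀ S_2, of order 2^2·2! = 8.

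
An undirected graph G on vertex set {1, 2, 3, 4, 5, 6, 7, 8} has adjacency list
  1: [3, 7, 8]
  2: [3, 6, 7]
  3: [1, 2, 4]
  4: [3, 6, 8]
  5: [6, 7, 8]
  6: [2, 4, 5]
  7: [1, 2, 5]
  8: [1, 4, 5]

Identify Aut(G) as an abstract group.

the hyperoctahedral group B_3

G is 3-regular and bipartite on 2^3 = 8 vertices with girth 4; it is the hypercube graph Q_3. The symmetry group of the 3-cube is the hyperoctahedral group B_3 = Z_2 ≀ S_3, of order 2^3·3! = 48.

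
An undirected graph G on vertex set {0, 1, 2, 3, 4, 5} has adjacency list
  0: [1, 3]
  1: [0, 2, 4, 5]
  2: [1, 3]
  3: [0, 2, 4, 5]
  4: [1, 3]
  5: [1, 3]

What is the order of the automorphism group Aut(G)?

The vertices split by degree into {1, 3} (degree 4) and {0, 2, 4, 5} (degree 2); every edge runs between the two parts, so G is the complete bipartite graph K_{2,4}. The parts have unequal sizes, so no automorphism swaps them; each part is permuted independently, giving S_2 × S_4 of order 2!·4! = 48.

48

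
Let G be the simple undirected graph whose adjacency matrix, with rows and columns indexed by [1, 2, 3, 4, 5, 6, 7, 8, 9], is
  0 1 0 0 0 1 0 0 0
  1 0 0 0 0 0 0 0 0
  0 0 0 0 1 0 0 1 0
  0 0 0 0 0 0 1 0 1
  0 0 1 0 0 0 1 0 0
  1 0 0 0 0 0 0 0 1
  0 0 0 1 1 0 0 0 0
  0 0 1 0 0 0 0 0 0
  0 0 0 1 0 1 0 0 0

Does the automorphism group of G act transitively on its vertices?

No

Automorphisms preserve degree, but G has vertices of degree 1 and vertices of degree 2; no automorphism maps one to the other, so G is not vertex-transitive.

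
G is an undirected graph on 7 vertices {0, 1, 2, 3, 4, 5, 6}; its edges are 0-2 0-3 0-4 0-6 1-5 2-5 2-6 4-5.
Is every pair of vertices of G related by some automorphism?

No

Vertex 0 is the only vertex of degree 4, so every automorphism fixes it; G is not vertex-transitive.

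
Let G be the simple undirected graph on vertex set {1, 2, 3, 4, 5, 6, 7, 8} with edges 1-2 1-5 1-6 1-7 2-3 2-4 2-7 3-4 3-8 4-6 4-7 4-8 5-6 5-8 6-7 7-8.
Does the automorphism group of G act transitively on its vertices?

Automorphisms preserve degree, but G has vertices of degree 3 and vertices of degree 5; no automorphism maps one to the other, so G is not vertex-transitive.

No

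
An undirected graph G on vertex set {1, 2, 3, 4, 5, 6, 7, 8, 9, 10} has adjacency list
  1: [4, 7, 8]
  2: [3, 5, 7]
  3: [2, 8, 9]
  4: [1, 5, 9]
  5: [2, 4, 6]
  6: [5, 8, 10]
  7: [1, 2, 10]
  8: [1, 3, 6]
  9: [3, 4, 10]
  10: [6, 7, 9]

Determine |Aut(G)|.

120

G is 3-regular on 10 vertices with no triangles and no 4-cycles (girth 5): this is the Petersen graph. It is a classical fact that the Petersen graph has automorphism group S_5 (order 120), arising from its description as the Kneser graph K(5,2).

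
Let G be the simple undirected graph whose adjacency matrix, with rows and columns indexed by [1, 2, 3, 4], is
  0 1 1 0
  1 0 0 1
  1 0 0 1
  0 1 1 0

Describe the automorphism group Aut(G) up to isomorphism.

D_4

Every vertex has degree 2 and the graph is connected, so G is the 4-cycle C_4. The automorphisms of the 4-cycle are exactly the symmetries of a regular 4-gon: the dihedral group D_4, |D_4| = 8.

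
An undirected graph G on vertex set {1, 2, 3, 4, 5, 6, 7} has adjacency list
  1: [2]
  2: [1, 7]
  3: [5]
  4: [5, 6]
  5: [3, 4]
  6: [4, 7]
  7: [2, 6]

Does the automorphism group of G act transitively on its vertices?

Automorphisms preserve degree, but G has vertices of degree 1 and vertices of degree 2; no automorphism maps one to the other, so G is not vertex-transitive.

No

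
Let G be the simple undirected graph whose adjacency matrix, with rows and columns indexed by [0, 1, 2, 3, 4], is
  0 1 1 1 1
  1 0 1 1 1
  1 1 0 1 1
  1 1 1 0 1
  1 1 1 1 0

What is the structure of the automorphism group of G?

All 5 vertices are pairwise adjacent: G = K_5. Every bijection on the vertex set is an automorphism of K_5; hence Aut(K_5) ≅ S_5, order 120.

the symmetric group on 5 letters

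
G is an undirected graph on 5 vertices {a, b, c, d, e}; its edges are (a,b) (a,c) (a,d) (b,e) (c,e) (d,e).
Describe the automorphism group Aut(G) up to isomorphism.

The vertices split by degree into {a, e} (degree 3) and {b, c, d} (degree 2); every edge runs between the two parts, so G is the complete bipartite graph K_{2,3}. Automorphisms preserve the bipartition setwise (since the parts differ in size) and act as S_2 × S_3 within it; |Aut| = 12.

S_2 × S_3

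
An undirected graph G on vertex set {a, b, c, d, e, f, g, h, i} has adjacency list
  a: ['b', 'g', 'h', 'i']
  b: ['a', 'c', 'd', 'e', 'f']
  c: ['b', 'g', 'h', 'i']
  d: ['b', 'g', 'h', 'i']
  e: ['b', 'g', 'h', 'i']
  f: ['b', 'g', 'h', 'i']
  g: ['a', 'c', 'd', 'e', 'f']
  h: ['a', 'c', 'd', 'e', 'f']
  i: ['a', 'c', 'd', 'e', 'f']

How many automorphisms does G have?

The vertices split by degree into {b, g, h, i} (degree 5) and {a, c, d, e, f} (degree 4); every edge runs between the two parts, so G is the complete bipartite graph K_{4,5}. The parts have unequal sizes, so no automorphism swaps them; each part is permuted independently, giving S_4 × S_5 of order 4!·5! = 2880.

2880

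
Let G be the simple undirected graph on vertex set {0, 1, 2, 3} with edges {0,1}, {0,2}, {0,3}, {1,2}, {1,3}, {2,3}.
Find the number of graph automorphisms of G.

All 4 vertices are pairwise adjacent: G = K_4. Every bijection on the vertex set is an automorphism of K_4; hence Aut(K_4) ≅ S_4, order 24.

24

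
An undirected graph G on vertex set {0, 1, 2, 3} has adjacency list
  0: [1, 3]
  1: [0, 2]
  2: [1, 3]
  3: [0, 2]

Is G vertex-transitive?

G is 2-regular and connected on 4 vertices, i.e. the cycle C_4. C_4 has 4 rotations and 4 reflections, so Aut(C_4) ≅ D_4 of order 8. This group acts transitively on the 4 vertices.

Yes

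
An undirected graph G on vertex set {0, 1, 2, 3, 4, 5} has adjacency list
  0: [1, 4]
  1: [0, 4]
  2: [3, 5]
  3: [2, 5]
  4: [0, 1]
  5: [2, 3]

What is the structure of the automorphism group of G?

(D_3 × D_3) ⋊ Z_2

G has two connected components, {2, 3, 5} and {0, 1, 4}; each is 2-regular, so G = C_3 ⊔ C_3. With two isomorphic components, Aut(G) = Aut(C_3) ≀ S_2 = (D_3 × D_3) ⋊ Z_2: permute each cycle by D_3, then optionally swap the two cycles. Order 2·(2·3)² = 72.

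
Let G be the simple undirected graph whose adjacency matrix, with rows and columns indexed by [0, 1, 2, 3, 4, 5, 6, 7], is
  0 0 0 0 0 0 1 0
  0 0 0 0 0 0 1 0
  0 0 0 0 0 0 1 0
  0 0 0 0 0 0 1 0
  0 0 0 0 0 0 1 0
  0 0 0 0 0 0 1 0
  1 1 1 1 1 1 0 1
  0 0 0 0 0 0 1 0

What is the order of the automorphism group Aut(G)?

5040

Vertex 6 has degree 7 and every other vertex has degree 1, so G is the star K_{1,7} with centre 6. Any automorphism fixes the centre and permutes the 7 leaves freely, so Aut(G) ≅ S_7 of order 7! = 5040.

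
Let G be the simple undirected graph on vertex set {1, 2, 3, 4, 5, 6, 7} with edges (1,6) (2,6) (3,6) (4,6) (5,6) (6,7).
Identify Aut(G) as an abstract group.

Vertex 6 has degree 6 and every other vertex has degree 1, so G is the star K_{1,6} with centre 6. The 6 leaves are pairwise interchangeable while the centre is fixed, giving Aut(G) = S_6.

S_6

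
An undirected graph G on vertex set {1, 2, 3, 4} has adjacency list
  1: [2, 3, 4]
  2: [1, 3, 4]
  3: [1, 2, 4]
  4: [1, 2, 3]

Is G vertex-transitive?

Every vertex has degree 3, so G is the complete graph K_4. Any permutation of the 4 vertices preserves K_4, so Aut(K_4) = S_4 of order 4! = 24. This group acts transitively on the 4 vertices.

Yes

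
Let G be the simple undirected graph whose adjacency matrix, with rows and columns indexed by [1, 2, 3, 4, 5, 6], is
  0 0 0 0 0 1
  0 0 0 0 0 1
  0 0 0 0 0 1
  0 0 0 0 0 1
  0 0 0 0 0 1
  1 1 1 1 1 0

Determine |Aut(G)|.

Vertex 6 has degree 5 and every other vertex has degree 1, so G is the star K_{1,5} with centre 6. The 5 leaves are pairwise interchangeable while the centre is fixed, giving Aut(G) = S_5.

120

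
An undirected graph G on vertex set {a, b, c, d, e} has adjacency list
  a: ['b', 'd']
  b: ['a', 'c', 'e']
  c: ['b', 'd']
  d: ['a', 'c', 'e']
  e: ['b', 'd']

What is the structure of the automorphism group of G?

S_3 × S_2

The vertices split by degree into {b, d} (degree 3) and {a, c, e} (degree 2); every edge runs between the two parts, so G is the complete bipartite graph K_{2,3}. The parts have unequal sizes, so no automorphism swaps them; each part is permuted independently, giving S_3 × S_2 of order 3!·2! = 12.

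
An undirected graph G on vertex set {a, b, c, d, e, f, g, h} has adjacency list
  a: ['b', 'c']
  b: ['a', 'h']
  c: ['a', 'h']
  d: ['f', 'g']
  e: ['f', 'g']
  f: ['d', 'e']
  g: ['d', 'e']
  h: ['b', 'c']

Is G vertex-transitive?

Yes

G has two connected components, {a, b, c, h} and {d, e, f, g}; each is 2-regular, so G = C_4 ⊔ C_4. With two isomorphic components, Aut(G) = Aut(C_4) ≀ S_2 = (D_4 × D_4) ⋊ Z_2: permute each cycle by D_4, then optionally swap the two cycles. Order 2·(2·4)² = 128. This group acts transitively on the 8 vertices.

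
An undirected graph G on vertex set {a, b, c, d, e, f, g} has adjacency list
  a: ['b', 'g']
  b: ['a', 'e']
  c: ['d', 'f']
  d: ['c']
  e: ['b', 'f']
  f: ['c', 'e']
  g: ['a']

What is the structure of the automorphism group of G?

The degree sequence is [2, 2, 2, 1, 2, 2, 1]; the two degree-1 vertices d and g are the ends of a path, so G = P_7. The only nontrivial automorphism of a path is the end-to-end reflection, so Aut(G) ≅ Z_2.

the cyclic group of order 2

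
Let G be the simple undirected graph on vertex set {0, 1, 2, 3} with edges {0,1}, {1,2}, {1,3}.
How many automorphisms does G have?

6

Vertex 1 has degree 3 and every other vertex has degree 1, so G is the star K_{1,3} with centre 1. Any automorphism fixes the centre and permutes the 3 leaves freely, so Aut(G) ≅ S_3 of order 3! = 6.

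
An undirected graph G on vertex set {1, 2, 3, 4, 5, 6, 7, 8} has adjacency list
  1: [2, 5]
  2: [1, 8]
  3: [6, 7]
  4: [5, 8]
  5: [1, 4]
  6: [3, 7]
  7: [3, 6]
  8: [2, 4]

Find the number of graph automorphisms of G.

60

G has two connected components, {1, 2, 4, 5, 8} and {3, 6, 7}; each is 2-regular, so G = C_5 ⊔ C_3. No automorphism exchanges components of different sizes, hence Aut(G) is the direct product D_3 × D_5, order 60.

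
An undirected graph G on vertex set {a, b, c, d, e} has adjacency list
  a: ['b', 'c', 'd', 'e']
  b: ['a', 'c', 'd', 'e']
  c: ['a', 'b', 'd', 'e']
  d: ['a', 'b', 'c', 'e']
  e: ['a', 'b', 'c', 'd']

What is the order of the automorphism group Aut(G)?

All 5 vertices are pairwise adjacent: G = K_5. Every bijection on the vertex set is an automorphism of K_5; hence Aut(K_5) ≅ S_5, order 120.

120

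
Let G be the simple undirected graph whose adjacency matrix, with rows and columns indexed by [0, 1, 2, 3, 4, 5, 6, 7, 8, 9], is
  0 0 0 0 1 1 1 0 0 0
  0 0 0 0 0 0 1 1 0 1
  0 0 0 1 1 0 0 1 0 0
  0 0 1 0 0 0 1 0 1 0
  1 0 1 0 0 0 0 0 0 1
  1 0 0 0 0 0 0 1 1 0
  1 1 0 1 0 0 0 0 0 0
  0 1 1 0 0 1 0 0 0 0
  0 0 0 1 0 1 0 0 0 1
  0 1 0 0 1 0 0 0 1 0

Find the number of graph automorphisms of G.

120

G is 3-regular on 10 vertices with no triangles and no 4-cycles (girth 5): this is the Petersen graph. Viewing the Petersen graph as the Kneser graph K(5,2) — vertices are 2-subsets of {1,…,5}, edges join disjoint pairs — its automorphisms are exactly the permutations of the 5-element set, so Aut ≅ S_5 of order 120.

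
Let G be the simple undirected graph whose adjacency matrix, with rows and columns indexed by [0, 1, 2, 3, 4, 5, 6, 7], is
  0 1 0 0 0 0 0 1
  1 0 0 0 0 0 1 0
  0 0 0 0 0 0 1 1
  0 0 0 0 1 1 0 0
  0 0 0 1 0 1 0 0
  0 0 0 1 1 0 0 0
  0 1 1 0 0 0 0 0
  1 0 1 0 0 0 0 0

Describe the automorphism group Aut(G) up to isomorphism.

G has two connected components, {0, 1, 2, 6, 7} and {3, 4, 5}; each is 2-regular, so G = C_5 ⊔ C_3. No automorphism exchanges components of different sizes, hence Aut(G) is the direct product D_5 × D_3, order 60.

D_5 × D_3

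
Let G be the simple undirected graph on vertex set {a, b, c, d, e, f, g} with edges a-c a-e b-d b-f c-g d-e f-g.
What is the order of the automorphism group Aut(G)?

G is 2-regular and connected on 7 vertices, i.e. the cycle C_7. C_7 has 7 rotations and 7 reflections, so Aut(C_7) ≅ D_7 of order 14.

14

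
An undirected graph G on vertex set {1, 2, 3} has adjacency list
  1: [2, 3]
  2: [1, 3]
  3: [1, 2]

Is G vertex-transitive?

Yes

All 3 vertices are pairwise adjacent: G = K_3. Every bijection on the vertex set is an automorphism of K_3; hence Aut(K_3) ≅ S_3, order 6. This group acts transitively on the 3 vertices.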